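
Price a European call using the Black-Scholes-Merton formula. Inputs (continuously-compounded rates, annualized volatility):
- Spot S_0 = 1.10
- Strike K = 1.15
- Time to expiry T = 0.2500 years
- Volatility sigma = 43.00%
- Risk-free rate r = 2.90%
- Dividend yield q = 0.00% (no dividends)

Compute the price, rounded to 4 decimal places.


Answer: Price = 0.0765

Derivation:
d1 = (ln(S/K) + (r - q + 0.5*sigma^2) * T) / (sigma * sqrt(T)) = -0.06553145
d2 = d1 - sigma * sqrt(T) = -0.28053145
exp(-rT) = 0.99277622; exp(-qT) = 1.00000000
C = S_0 * exp(-qT) * N(d1) - K * exp(-rT) * N(d2)
N(d1) = 0.47387543; N(d2) = 0.38953490
C = 1.1000 * 1.00000000 * 0.47387543 - 1.1500 * 0.99277622 * 0.38953490 = 0.0765


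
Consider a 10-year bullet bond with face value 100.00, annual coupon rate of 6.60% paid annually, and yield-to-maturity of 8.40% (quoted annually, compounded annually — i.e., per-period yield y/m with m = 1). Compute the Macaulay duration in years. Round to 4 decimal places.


Answer: Macaulay duration = 7.4542 years

Derivation:
Coupon per period c = face * coupon_rate / m = 6.600000
Periods per year m = 1; per-period yield y/m = 0.084000
Number of cashflows N = 10
Cashflows (t years, CF_t, discount factor 1/(1+y/m)^(m*t), PV):
  t = 1.0000: CF_t = 6.600000, DF = 0.922509, PV = 6.088561
  t = 2.0000: CF_t = 6.600000, DF = 0.851023, PV = 5.616754
  t = 3.0000: CF_t = 6.600000, DF = 0.785077, PV = 5.181507
  t = 4.0000: CF_t = 6.600000, DF = 0.724241, PV = 4.779988
  t = 5.0000: CF_t = 6.600000, DF = 0.668119, PV = 4.409583
  t = 6.0000: CF_t = 6.600000, DF = 0.616346, PV = 4.067881
  t = 7.0000: CF_t = 6.600000, DF = 0.568585, PV = 3.752658
  t = 8.0000: CF_t = 6.600000, DF = 0.524524, PV = 3.461861
  t = 9.0000: CF_t = 6.600000, DF = 0.483879, PV = 3.193599
  t = 10.0000: CF_t = 106.600000, DF = 0.446383, PV = 47.584376
Price P = sum_t PV_t = 88.136768
Macaulay numerator sum_t t * PV_t:
  t * PV_t at t = 1.0000: 6.088561
  t * PV_t at t = 2.0000: 11.233507
  t * PV_t at t = 3.0000: 15.544521
  t * PV_t at t = 4.0000: 19.119952
  t * PV_t at t = 5.0000: 22.047915
  t * PV_t at t = 6.0000: 24.407286
  t * PV_t at t = 7.0000: 26.268604
  t * PV_t at t = 8.0000: 27.694891
  t * PV_t at t = 9.0000: 28.742392
  t * PV_t at t = 10.0000: 475.843765
Macaulay duration D = (sum_t t * PV_t) / P = 656.991394 / 88.136768 = 7.454226


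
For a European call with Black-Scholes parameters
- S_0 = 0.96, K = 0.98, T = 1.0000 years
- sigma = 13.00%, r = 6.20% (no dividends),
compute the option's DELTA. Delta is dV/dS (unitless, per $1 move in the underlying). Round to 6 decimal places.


d1 = 0.3833131754; d2 = 0.2533131754
phi(d1) = 0.3706848537; exp(-qT) = 1.0000000000; exp(-rT) = 0.9398828868
N(d1) = 0.6492562143
Delta = exp(-qT) * N(d1) = 1.0000000000 * 0.6492562143 = 0.649256

Answer: Delta = 0.649256


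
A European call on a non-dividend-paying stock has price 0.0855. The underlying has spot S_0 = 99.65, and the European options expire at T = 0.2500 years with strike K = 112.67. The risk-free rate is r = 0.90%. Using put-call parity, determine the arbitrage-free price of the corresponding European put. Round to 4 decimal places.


Put-call parity: C - P = S_0 * exp(-qT) - K * exp(-rT).
S_0 * exp(-qT) = 99.6500 * 1.00000000 = 99.65000000
K * exp(-rT) = 112.6700 * 0.99775253 = 112.41677748
P = C - S*exp(-qT) + K*exp(-rT)
P = 0.0855 - 99.65000000 + 112.41677748 = 12.8523

Answer: Put price = 12.8523


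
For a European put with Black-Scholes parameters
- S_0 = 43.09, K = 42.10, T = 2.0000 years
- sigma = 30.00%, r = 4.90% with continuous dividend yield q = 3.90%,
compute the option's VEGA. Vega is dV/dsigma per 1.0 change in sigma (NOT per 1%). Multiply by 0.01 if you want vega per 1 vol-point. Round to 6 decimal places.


d1 = 0.3140572600; d2 = -0.1102068087
phi(d1) = 0.3797452999; exp(-qT) = 0.9249644265; exp(-rT) = 0.9066489038
Vega = S * exp(-qT) * phi(d1) * sqrt(T) = 43.0900 * 0.9249644265 * 0.3797452999 * 1.4142135624 = 21.404689

Answer: Vega = 21.404689


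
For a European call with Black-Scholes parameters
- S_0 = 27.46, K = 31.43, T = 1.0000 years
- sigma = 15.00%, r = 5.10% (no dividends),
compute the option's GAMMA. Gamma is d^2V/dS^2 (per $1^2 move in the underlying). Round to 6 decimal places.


Answer: Gamma = 0.086098

Derivation:
d1 = -0.4852163365; d2 = -0.6352163365
phi(d1) = 0.3546386200; exp(-qT) = 1.0000000000; exp(-rT) = 0.9502786705
Gamma = exp(-qT) * phi(d1) / (S * sigma * sqrt(T)) = 1.0000000000 * 0.3546386200 / (27.4600 * 0.1500 * 1.0000000000) = 0.086098


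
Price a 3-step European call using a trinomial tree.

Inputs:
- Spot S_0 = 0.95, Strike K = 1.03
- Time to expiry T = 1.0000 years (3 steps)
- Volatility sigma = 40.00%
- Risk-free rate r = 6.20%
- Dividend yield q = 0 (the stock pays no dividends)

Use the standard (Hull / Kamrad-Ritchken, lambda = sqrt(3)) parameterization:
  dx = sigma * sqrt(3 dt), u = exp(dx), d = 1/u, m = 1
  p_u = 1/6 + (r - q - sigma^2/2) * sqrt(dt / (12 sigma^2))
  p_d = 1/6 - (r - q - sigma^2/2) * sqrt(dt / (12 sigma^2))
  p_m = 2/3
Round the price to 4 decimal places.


dt = T/N = 0.333333; dx = sigma*sqrt(3*dt) = 0.400000
u = exp(dx) = 1.491825; d = 1/u = 0.670320
p_u = 0.159167, p_m = 0.666667, p_d = 0.174167
Discount per step: exp(-r*dt) = 0.979545
Stock lattice S(k, j) with j the centered position index:
  k=0: S(0,+0) = 0.9500
  k=1: S(1,-1) = 0.6368; S(1,+0) = 0.9500; S(1,+1) = 1.4172
  k=2: S(2,-2) = 0.4269; S(2,-1) = 0.6368; S(2,+0) = 0.9500; S(2,+1) = 1.4172; S(2,+2) = 2.1143
  k=3: S(3,-3) = 0.2861; S(3,-2) = 0.4269; S(3,-1) = 0.6368; S(3,+0) = 0.9500; S(3,+1) = 1.4172; S(3,+2) = 2.1143; S(3,+3) = 3.1541
Terminal payoffs V(N, j) = max(S_T - K, 0):
  V(3,-3) = 0.000000; V(3,-2) = 0.000000; V(3,-1) = 0.000000; V(3,+0) = 0.000000; V(3,+1) = 0.387233; V(3,+2) = 1.084264; V(3,+3) = 2.124111
Backward induction: V(k, j) = exp(-r*dt) * [p_u * V(k+1, j+1) + p_m * V(k+1, j) + p_d * V(k+1, j-1)]
  V(2,-2) = exp(-r*dt) * [p_u*0.000000 + p_m*0.000000 + p_d*0.000000] = 0.000000
  V(2,-1) = exp(-r*dt) * [p_u*0.000000 + p_m*0.000000 + p_d*0.000000] = 0.000000
  V(2,+0) = exp(-r*dt) * [p_u*0.387233 + p_m*0.000000 + p_d*0.000000] = 0.060374
  V(2,+1) = exp(-r*dt) * [p_u*1.084264 + p_m*0.387233 + p_d*0.000000] = 0.421924
  V(2,+2) = exp(-r*dt) * [p_u*2.124111 + p_m*1.084264 + p_d*0.387233] = 1.105293
  V(1,-1) = exp(-r*dt) * [p_u*0.060374 + p_m*0.000000 + p_d*0.000000] = 0.009413
  V(1,+0) = exp(-r*dt) * [p_u*0.421924 + p_m*0.060374 + p_d*0.000000] = 0.105209
  V(1,+1) = exp(-r*dt) * [p_u*1.105293 + p_m*0.421924 + p_d*0.060374] = 0.458156
  V(0,+0) = exp(-r*dt) * [p_u*0.458156 + p_m*0.105209 + p_d*0.009413] = 0.141742

Answer: Price = V(0,0) = 0.1417


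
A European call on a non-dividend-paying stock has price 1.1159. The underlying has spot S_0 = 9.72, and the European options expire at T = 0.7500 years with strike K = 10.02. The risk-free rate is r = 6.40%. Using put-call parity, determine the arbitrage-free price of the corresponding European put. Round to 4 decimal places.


Answer: Put price = 0.9463

Derivation:
Put-call parity: C - P = S_0 * exp(-qT) - K * exp(-rT).
S_0 * exp(-qT) = 9.7200 * 1.00000000 = 9.72000000
K * exp(-rT) = 10.0200 * 0.95313379 = 9.55040055
P = C - S*exp(-qT) + K*exp(-rT)
P = 1.1159 - 9.72000000 + 9.55040055 = 0.9463


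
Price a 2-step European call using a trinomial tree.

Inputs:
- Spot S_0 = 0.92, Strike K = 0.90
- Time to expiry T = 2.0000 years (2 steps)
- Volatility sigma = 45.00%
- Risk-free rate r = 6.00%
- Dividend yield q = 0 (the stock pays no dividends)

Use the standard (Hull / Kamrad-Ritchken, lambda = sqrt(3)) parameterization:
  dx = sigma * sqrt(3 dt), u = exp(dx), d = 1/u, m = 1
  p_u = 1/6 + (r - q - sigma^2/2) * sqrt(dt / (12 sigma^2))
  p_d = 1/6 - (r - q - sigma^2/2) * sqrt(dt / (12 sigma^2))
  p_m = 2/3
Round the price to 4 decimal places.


Answer: Price = V(0,0) = 0.2527

Derivation:
dt = T/N = 1.000000; dx = sigma*sqrt(3*dt) = 0.779423
u = exp(dx) = 2.180214; d = 1/u = 0.458671
p_u = 0.140205, p_m = 0.666667, p_d = 0.193129
Discount per step: exp(-r*dt) = 0.941765
Stock lattice S(k, j) with j the centered position index:
  k=0: S(0,+0) = 0.9200
  k=1: S(1,-1) = 0.4220; S(1,+0) = 0.9200; S(1,+1) = 2.0058
  k=2: S(2,-2) = 0.1935; S(2,-1) = 0.4220; S(2,+0) = 0.9200; S(2,+1) = 2.0058; S(2,+2) = 4.3731
Terminal payoffs V(N, j) = max(S_T - K, 0):
  V(2,-2) = 0.000000; V(2,-1) = 0.000000; V(2,+0) = 0.020000; V(2,+1) = 1.105797; V(2,+2) = 3.473065
Backward induction: V(k, j) = exp(-r*dt) * [p_u * V(k+1, j+1) + p_m * V(k+1, j) + p_d * V(k+1, j-1)]
  V(1,-1) = exp(-r*dt) * [p_u*0.020000 + p_m*0.000000 + p_d*0.000000] = 0.002641
  V(1,+0) = exp(-r*dt) * [p_u*1.105797 + p_m*0.020000 + p_d*0.000000] = 0.158566
  V(1,+1) = exp(-r*dt) * [p_u*3.473065 + p_m*1.105797 + p_d*0.020000] = 1.156487
  V(0,+0) = exp(-r*dt) * [p_u*1.156487 + p_m*0.158566 + p_d*0.002641] = 0.252737


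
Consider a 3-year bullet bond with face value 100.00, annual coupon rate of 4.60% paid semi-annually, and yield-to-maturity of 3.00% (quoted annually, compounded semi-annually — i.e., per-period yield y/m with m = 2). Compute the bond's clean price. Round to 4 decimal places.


Coupon per period c = face * coupon_rate / m = 2.300000
Periods per year m = 2; per-period yield y/m = 0.015000
Number of cashflows N = 6
Cashflows (t years, CF_t, discount factor 1/(1+y/m)^(m*t), PV):
  t = 0.5000: CF_t = 2.300000, DF = 0.985222, PV = 2.266010
  t = 1.0000: CF_t = 2.300000, DF = 0.970662, PV = 2.232522
  t = 1.5000: CF_t = 2.300000, DF = 0.956317, PV = 2.199529
  t = 2.0000: CF_t = 2.300000, DF = 0.942184, PV = 2.167024
  t = 2.5000: CF_t = 2.300000, DF = 0.928260, PV = 2.134999
  t = 3.0000: CF_t = 102.300000, DF = 0.914542, PV = 93.557666
Price P = sum_t PV_t = 104.557750

Answer: Price = 104.5577


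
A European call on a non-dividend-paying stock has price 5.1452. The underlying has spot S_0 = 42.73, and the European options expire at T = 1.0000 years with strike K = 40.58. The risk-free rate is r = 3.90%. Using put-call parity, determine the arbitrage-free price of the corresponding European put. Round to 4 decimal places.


Put-call parity: C - P = S_0 * exp(-qT) - K * exp(-rT).
S_0 * exp(-qT) = 42.7300 * 1.00000000 = 42.73000000
K * exp(-rT) = 40.5800 * 0.96175071 = 39.02784378
P = C - S*exp(-qT) + K*exp(-rT)
P = 5.1452 - 42.73000000 + 39.02784378 = 1.4430

Answer: Put price = 1.4430


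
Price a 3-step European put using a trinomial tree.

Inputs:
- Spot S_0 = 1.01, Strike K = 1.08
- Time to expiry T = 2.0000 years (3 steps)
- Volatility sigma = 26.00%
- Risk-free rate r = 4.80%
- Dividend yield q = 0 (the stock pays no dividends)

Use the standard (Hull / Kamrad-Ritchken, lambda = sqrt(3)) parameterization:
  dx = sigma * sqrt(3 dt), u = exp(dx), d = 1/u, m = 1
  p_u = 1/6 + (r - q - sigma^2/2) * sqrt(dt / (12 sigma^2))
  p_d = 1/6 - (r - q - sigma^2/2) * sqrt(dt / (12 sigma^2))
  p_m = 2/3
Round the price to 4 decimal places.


Answer: Price = V(0,0) = 0.1293

Derivation:
dt = T/N = 0.666667; dx = sigma*sqrt(3*dt) = 0.367696
u = exp(dx) = 1.444402; d = 1/u = 0.692328
p_u = 0.179540, p_m = 0.666667, p_d = 0.153794
Discount per step: exp(-r*dt) = 0.968507
Stock lattice S(k, j) with j the centered position index:
  k=0: S(0,+0) = 1.0100
  k=1: S(1,-1) = 0.6993; S(1,+0) = 1.0100; S(1,+1) = 1.4588
  k=2: S(2,-2) = 0.4841; S(2,-1) = 0.6993; S(2,+0) = 1.0100; S(2,+1) = 1.4588; S(2,+2) = 2.1072
  k=3: S(3,-3) = 0.3352; S(3,-2) = 0.4841; S(3,-1) = 0.6993; S(3,+0) = 1.0100; S(3,+1) = 1.4588; S(3,+2) = 2.1072; S(3,+3) = 3.0436
Terminal payoffs V(N, j) = max(K - S_T, 0):
  V(3,-3) = 0.744836; V(3,-2) = 0.595889; V(3,-1) = 0.380749; V(3,+0) = 0.070000; V(3,+1) = 0.000000; V(3,+2) = 0.000000; V(3,+3) = 0.000000
Backward induction: V(k, j) = exp(-r*dt) * [p_u * V(k+1, j+1) + p_m * V(k+1, j) + p_d * V(k+1, j-1)]
  V(2,-2) = exp(-r*dt) * [p_u*0.380749 + p_m*0.595889 + p_d*0.744836] = 0.561898
  V(2,-1) = exp(-r*dt) * [p_u*0.070000 + p_m*0.380749 + p_d*0.595889] = 0.346768
  V(2,+0) = exp(-r*dt) * [p_u*0.000000 + p_m*0.070000 + p_d*0.380749] = 0.101910
  V(2,+1) = exp(-r*dt) * [p_u*0.000000 + p_m*0.000000 + p_d*0.070000] = 0.010427
  V(2,+2) = exp(-r*dt) * [p_u*0.000000 + p_m*0.000000 + p_d*0.000000] = 0.000000
  V(1,-1) = exp(-r*dt) * [p_u*0.101910 + p_m*0.346768 + p_d*0.561898] = 0.325314
  V(1,+0) = exp(-r*dt) * [p_u*0.010427 + p_m*0.101910 + p_d*0.346768] = 0.119264
  V(1,+1) = exp(-r*dt) * [p_u*0.000000 + p_m*0.010427 + p_d*0.101910] = 0.021912
  V(0,+0) = exp(-r*dt) * [p_u*0.021912 + p_m*0.119264 + p_d*0.325314] = 0.129271


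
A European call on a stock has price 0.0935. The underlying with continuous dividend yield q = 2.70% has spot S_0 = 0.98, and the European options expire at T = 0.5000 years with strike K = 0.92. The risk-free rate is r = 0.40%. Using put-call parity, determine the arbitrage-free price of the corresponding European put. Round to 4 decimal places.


Put-call parity: C - P = S_0 * exp(-qT) - K * exp(-rT).
S_0 * exp(-qT) = 0.9800 * 0.98659072 = 0.96685890
K * exp(-rT) = 0.9200 * 0.99800200 = 0.91816184
P = C - S*exp(-qT) + K*exp(-rT)
P = 0.0935 - 0.96685890 + 0.91816184 = 0.0448

Answer: Put price = 0.0448


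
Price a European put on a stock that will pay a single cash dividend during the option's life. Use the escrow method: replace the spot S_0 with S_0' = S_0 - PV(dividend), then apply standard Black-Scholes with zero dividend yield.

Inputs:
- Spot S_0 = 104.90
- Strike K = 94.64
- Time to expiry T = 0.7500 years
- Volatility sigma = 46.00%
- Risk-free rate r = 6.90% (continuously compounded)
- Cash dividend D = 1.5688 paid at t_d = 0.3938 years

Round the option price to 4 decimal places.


Answer: Price = 9.4200

Derivation:
PV(D) = D * exp(-r * t_d) = 1.5688 * 0.97319364 = 1.52674619
S_0' = S_0 - PV(D) = 104.9000 - 1.52674619 = 103.37325381
d1 = (ln(S_0'/K) + (r + sigma^2/2)*T) / (sigma*sqrt(T)) = 0.55065671
d2 = d1 - sigma*sqrt(T) = 0.15228502
exp(-rT) = 0.94956623
N(-d1) = 0.29093451; N(-d2) = 0.43948107
P = K * exp(-rT) * N(-d2) - S_0' * N(-d1) = 94.6400 * 0.94956623 * 0.43948107 - 103.37325381 * 0.29093451 = 9.4200


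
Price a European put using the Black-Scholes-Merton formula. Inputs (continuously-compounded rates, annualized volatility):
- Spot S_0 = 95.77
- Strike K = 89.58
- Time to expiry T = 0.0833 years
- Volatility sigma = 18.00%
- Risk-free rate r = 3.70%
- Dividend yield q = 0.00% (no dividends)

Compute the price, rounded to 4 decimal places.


d1 = (ln(S/K) + (r - q + 0.5*sigma^2) * T) / (sigma * sqrt(T)) = 1.37146125
d2 = d1 - sigma * sqrt(T) = 1.31951012
exp(-rT) = 0.99692264; exp(-qT) = 1.00000000
P = K * exp(-rT) * N(-d2) - S_0 * exp(-qT) * N(-d1)
N(-d1) = 0.08511561; N(-d2) = 0.09349932
P = 89.5800 * 0.99692264 * 0.09349932 - 95.7700 * 1.00000000 * 0.08511561 = 0.1984

Answer: Price = 0.1984


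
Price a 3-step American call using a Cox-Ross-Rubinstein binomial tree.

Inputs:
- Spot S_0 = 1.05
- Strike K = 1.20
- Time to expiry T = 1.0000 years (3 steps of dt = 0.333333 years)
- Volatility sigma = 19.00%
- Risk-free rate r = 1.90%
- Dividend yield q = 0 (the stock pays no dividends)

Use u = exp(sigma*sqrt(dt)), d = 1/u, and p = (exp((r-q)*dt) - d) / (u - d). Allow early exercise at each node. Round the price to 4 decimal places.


dt = T/N = 0.333333
u = exp(sigma*sqrt(dt)) = 1.115939; d = 1/u = 0.896106
p = (exp((r-q)*dt) - d) / (u - d) = 0.501504
Discount per step: exp(-r*dt) = 0.993687
Stock lattice S(k, i) with i counting down-moves:
  k=0: S(0,0) = 1.0500
  k=1: S(1,0) = 1.1717; S(1,1) = 0.9409
  k=2: S(2,0) = 1.3076; S(2,1) = 1.0500; S(2,2) = 0.8432
  k=3: S(3,0) = 1.4592; S(3,1) = 1.1717; S(3,2) = 0.9409; S(3,3) = 0.7556
Terminal payoffs V(N, i) = max(S_T - K, 0):
  V(3,0) = 0.259188; V(3,1) = 0.000000; V(3,2) = 0.000000; V(3,3) = 0.000000
Backward induction: V(k, i) = exp(-r*dt) * [p * V(k+1, i) + (1-p) * V(k+1, i+1)]; then take max(V_cont, immediate exercise) for American.
  V(2,0) = exp(-r*dt) * [p*0.259188 + (1-p)*0.000000] = 0.129163; exercise = 0.107587; V(2,0) = max -> 0.129163
  V(2,1) = exp(-r*dt) * [p*0.000000 + (1-p)*0.000000] = 0.000000; exercise = 0.000000; V(2,1) = max -> 0.000000
  V(2,2) = exp(-r*dt) * [p*0.000000 + (1-p)*0.000000] = 0.000000; exercise = 0.000000; V(2,2) = max -> 0.000000
  V(1,0) = exp(-r*dt) * [p*0.129163 + (1-p)*0.000000] = 0.064367; exercise = 0.000000; V(1,0) = max -> 0.064367
  V(1,1) = exp(-r*dt) * [p*0.000000 + (1-p)*0.000000] = 0.000000; exercise = 0.000000; V(1,1) = max -> 0.000000
  V(0,0) = exp(-r*dt) * [p*0.064367 + (1-p)*0.000000] = 0.032076; exercise = 0.000000; V(0,0) = max -> 0.032076

Answer: Price = V(0,0) = 0.0321


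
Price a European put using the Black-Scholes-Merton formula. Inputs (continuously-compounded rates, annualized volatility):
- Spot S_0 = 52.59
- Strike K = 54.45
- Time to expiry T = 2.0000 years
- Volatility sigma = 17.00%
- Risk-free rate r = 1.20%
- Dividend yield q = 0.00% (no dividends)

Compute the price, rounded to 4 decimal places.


d1 = (ln(S/K) + (r - q + 0.5*sigma^2) * T) / (sigma * sqrt(T)) = 0.07546551
d2 = d1 - sigma * sqrt(T) = -0.16495080
exp(-rT) = 0.97628571; exp(-qT) = 1.00000000
P = K * exp(-rT) * N(-d2) - S_0 * exp(-qT) * N(-d1)
N(-d1) = 0.46992217; N(-d2) = 0.56550865
P = 54.4500 * 0.97628571 * 0.56550865 - 52.5900 * 1.00000000 * 0.46992217 = 5.3485

Answer: Price = 5.3485


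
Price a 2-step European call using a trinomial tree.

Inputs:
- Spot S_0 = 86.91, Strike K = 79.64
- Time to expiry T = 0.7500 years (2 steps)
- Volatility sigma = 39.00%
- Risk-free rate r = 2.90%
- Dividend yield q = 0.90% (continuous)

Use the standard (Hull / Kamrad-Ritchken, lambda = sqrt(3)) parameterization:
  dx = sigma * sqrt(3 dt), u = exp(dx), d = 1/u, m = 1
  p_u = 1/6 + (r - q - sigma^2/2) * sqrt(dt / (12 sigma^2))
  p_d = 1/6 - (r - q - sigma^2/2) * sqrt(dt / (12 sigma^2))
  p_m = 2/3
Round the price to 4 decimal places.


Answer: Price = V(0,0) = 15.4198

Derivation:
dt = T/N = 0.375000; dx = sigma*sqrt(3*dt) = 0.413657
u = exp(dx) = 1.512339; d = 1/u = 0.661227
p_u = 0.141261, p_m = 0.666667, p_d = 0.192073
Discount per step: exp(-r*dt) = 0.989184
Stock lattice S(k, j) with j the centered position index:
  k=0: S(0,+0) = 86.9100
  k=1: S(1,-1) = 57.4673; S(1,+0) = 86.9100; S(1,+1) = 131.4374
  k=2: S(2,-2) = 37.9989; S(2,-1) = 57.4673; S(2,+0) = 86.9100; S(2,+1) = 131.4374; S(2,+2) = 198.7779
Terminal payoffs V(N, j) = max(S_T - K, 0):
  V(2,-2) = 0.000000; V(2,-1) = 0.000000; V(2,+0) = 7.270000; V(2,+1) = 51.797384; V(2,+2) = 119.137883
Backward induction: V(k, j) = exp(-r*dt) * [p_u * V(k+1, j+1) + p_m * V(k+1, j) + p_d * V(k+1, j-1)]
  V(1,-1) = exp(-r*dt) * [p_u*7.270000 + p_m*0.000000 + p_d*0.000000] = 1.015857
  V(1,+0) = exp(-r*dt) * [p_u*51.797384 + p_m*7.270000 + p_d*0.000000] = 12.032038
  V(1,+1) = exp(-r*dt) * [p_u*119.137883 + p_m*51.797384 + p_d*7.270000] = 52.186827
  V(0,+0) = exp(-r*dt) * [p_u*52.186827 + p_m*12.032038 + p_d*1.015857] = 15.419818


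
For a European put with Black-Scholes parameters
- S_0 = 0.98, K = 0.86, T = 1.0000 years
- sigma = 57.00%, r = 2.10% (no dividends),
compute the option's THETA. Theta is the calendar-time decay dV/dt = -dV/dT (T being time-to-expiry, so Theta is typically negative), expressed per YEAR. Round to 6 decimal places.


d1 = 0.5510003200; d2 = -0.0189996800
phi(d1) = 0.3427550559; exp(-qT) = 1.0000000000; exp(-rT) = 0.9792189646
Theta = -S*exp(-qT)*phi(d1)*sigma/(2*sqrt(T)) + r*K*exp(-rT)*N(-d2) - q*S*exp(-qT)*N(-d1)
N(-d1) = 0.2908167276; N(-d2) = 0.5075793196; sqrt(T) = 1.0000000000
Term 1 = -0.9800 * 1.0000000000 * 0.3427550559 * 0.5700 / (2 * 1.0000000000) = -0.0957314871
Term 2 = 0.0210 * 0.8600 * 0.9792189646 * 0.5075793196 = 0.0089763852
Term 3 = 0 (no dividend yield, q = 0)
Theta = -0.0957314871 + (0.0089763852) + (0.0000000000) = -0.086755

Answer: Theta = -0.086755


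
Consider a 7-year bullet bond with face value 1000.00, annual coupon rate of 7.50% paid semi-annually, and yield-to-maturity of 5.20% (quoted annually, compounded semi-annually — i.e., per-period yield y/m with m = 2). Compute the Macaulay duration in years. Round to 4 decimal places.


Answer: Macaulay duration = 5.6717 years

Derivation:
Coupon per period c = face * coupon_rate / m = 37.500000
Periods per year m = 2; per-period yield y/m = 0.026000
Number of cashflows N = 14
Cashflows (t years, CF_t, discount factor 1/(1+y/m)^(m*t), PV):
  t = 0.5000: CF_t = 37.500000, DF = 0.974659, PV = 36.549708
  t = 1.0000: CF_t = 37.500000, DF = 0.949960, PV = 35.623497
  t = 1.5000: CF_t = 37.500000, DF = 0.925887, PV = 34.720757
  t = 2.0000: CF_t = 37.500000, DF = 0.902424, PV = 33.840894
  t = 2.5000: CF_t = 37.500000, DF = 0.879555, PV = 32.983327
  t = 3.0000: CF_t = 37.500000, DF = 0.857266, PV = 32.147492
  t = 3.5000: CF_t = 37.500000, DF = 0.835542, PV = 31.332839
  t = 4.0000: CF_t = 37.500000, DF = 0.814369, PV = 30.538829
  t = 4.5000: CF_t = 37.500000, DF = 0.793732, PV = 29.764941
  t = 5.0000: CF_t = 37.500000, DF = 0.773618, PV = 29.010663
  t = 5.5000: CF_t = 37.500000, DF = 0.754013, PV = 28.275500
  t = 6.0000: CF_t = 37.500000, DF = 0.734906, PV = 27.558967
  t = 6.5000: CF_t = 37.500000, DF = 0.716282, PV = 26.860592
  t = 7.0000: CF_t = 1037.500000, DF = 0.698131, PV = 724.310956
Price P = sum_t PV_t = 1133.518962
Macaulay numerator sum_t t * PV_t:
  t * PV_t at t = 0.5000: 18.274854
  t * PV_t at t = 1.0000: 35.623497
  t * PV_t at t = 1.5000: 52.081136
  t * PV_t at t = 2.0000: 67.681788
  t * PV_t at t = 2.5000: 82.458318
  t * PV_t at t = 3.0000: 96.442477
  t * PV_t at t = 3.5000: 109.664935
  t * PV_t at t = 4.0000: 122.155316
  t * PV_t at t = 4.5000: 133.942233
  t * PV_t at t = 5.0000: 145.053317
  t * PV_t at t = 5.5000: 155.515252
  t * PV_t at t = 6.0000: 165.353803
  t * PV_t at t = 6.5000: 174.593847
  t * PV_t at t = 7.0000: 5070.176693
Macaulay duration D = (sum_t t * PV_t) / P = 6429.017466 / 1133.518962 = 5.671733


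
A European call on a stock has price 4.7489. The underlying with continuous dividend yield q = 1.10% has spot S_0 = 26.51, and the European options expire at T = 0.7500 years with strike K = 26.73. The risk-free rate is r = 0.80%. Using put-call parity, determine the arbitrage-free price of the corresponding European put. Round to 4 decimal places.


Put-call parity: C - P = S_0 * exp(-qT) - K * exp(-rT).
S_0 * exp(-qT) = 26.5100 * 0.99178394 = 26.29219219
K * exp(-rT) = 26.7300 * 0.99401796 = 26.57010018
P = C - S*exp(-qT) + K*exp(-rT)
P = 4.7489 - 26.29219219 + 26.57010018 = 5.0268

Answer: Put price = 5.0268


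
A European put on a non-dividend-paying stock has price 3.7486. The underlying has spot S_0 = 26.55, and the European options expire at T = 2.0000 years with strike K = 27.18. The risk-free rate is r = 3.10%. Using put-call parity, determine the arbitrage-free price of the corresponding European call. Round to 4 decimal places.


Answer: Call price = 4.7526

Derivation:
Put-call parity: C - P = S_0 * exp(-qT) - K * exp(-rT).
S_0 * exp(-qT) = 26.5500 * 1.00000000 = 26.55000000
K * exp(-rT) = 27.1800 * 0.93988289 = 25.54601686
C = P + S*exp(-qT) - K*exp(-rT)
C = 3.7486 + 26.55000000 - 25.54601686 = 4.7526


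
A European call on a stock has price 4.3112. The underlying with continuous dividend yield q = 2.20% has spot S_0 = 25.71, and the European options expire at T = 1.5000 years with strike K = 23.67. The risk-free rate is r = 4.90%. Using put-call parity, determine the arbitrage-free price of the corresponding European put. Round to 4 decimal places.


Answer: Put price = 1.4284

Derivation:
Put-call parity: C - P = S_0 * exp(-qT) - K * exp(-rT).
S_0 * exp(-qT) = 25.7100 * 0.96753856 = 24.87541637
K * exp(-rT) = 23.6700 * 0.92913615 = 21.99265257
P = C - S*exp(-qT) + K*exp(-rT)
P = 4.3112 - 24.87541637 + 21.99265257 = 1.4284


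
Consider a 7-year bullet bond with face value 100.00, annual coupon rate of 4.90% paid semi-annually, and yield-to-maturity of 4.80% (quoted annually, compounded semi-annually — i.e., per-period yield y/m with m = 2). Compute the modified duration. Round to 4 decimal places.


Answer: Modified duration = 5.8720

Derivation:
Coupon per period c = face * coupon_rate / m = 2.450000
Periods per year m = 2; per-period yield y/m = 0.024000
Number of cashflows N = 14
Cashflows (t years, CF_t, discount factor 1/(1+y/m)^(m*t), PV):
  t = 0.5000: CF_t = 2.450000, DF = 0.976562, PV = 2.392578
  t = 1.0000: CF_t = 2.450000, DF = 0.953674, PV = 2.336502
  t = 1.5000: CF_t = 2.450000, DF = 0.931323, PV = 2.281740
  t = 2.0000: CF_t = 2.450000, DF = 0.909495, PV = 2.228262
  t = 2.5000: CF_t = 2.450000, DF = 0.888178, PV = 2.176037
  t = 3.0000: CF_t = 2.450000, DF = 0.867362, PV = 2.125036
  t = 3.5000: CF_t = 2.450000, DF = 0.847033, PV = 2.075231
  t = 4.0000: CF_t = 2.450000, DF = 0.827181, PV = 2.026593
  t = 4.5000: CF_t = 2.450000, DF = 0.807794, PV = 1.979094
  t = 5.0000: CF_t = 2.450000, DF = 0.788861, PV = 1.932709
  t = 5.5000: CF_t = 2.450000, DF = 0.770372, PV = 1.887411
  t = 6.0000: CF_t = 2.450000, DF = 0.752316, PV = 1.843175
  t = 6.5000: CF_t = 2.450000, DF = 0.734684, PV = 1.799976
  t = 7.0000: CF_t = 102.450000, DF = 0.717465, PV = 73.504270
Price P = sum_t PV_t = 100.588615
First compute Macaulay numerator sum_t t * PV_t:
  t * PV_t at t = 0.5000: 1.196289
  t * PV_t at t = 1.0000: 2.336502
  t * PV_t at t = 1.5000: 3.422610
  t * PV_t at t = 2.0000: 4.456524
  t * PV_t at t = 2.5000: 5.440093
  t * PV_t at t = 3.0000: 6.375109
  t * PV_t at t = 3.5000: 7.263308
  t * PV_t at t = 4.0000: 8.106370
  t * PV_t at t = 4.5000: 8.905924
  t * PV_t at t = 5.0000: 9.663546
  t * PV_t at t = 5.5000: 10.380762
  t * PV_t at t = 6.0000: 11.059051
  t * PV_t at t = 6.5000: 11.699842
  t * PV_t at t = 7.0000: 514.529891
Macaulay duration D = 604.835822 / 100.588615 = 6.012965
Modified duration = D / (1 + y/m) = 6.012965 / (1 + 0.024000) = 5.872036


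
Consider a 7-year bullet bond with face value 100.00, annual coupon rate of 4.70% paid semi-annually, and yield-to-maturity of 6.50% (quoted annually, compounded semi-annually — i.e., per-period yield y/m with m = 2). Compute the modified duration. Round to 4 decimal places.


Answer: Modified duration = 5.7942

Derivation:
Coupon per period c = face * coupon_rate / m = 2.350000
Periods per year m = 2; per-period yield y/m = 0.032500
Number of cashflows N = 14
Cashflows (t years, CF_t, discount factor 1/(1+y/m)^(m*t), PV):
  t = 0.5000: CF_t = 2.350000, DF = 0.968523, PV = 2.276029
  t = 1.0000: CF_t = 2.350000, DF = 0.938037, PV = 2.204386
  t = 1.5000: CF_t = 2.350000, DF = 0.908510, PV = 2.134999
  t = 2.0000: CF_t = 2.350000, DF = 0.879913, PV = 2.067796
  t = 2.5000: CF_t = 2.350000, DF = 0.852216, PV = 2.002708
  t = 3.0000: CF_t = 2.350000, DF = 0.825391, PV = 1.939668
  t = 3.5000: CF_t = 2.350000, DF = 0.799410, PV = 1.878614
  t = 4.0000: CF_t = 2.350000, DF = 0.774247, PV = 1.819480
  t = 4.5000: CF_t = 2.350000, DF = 0.749876, PV = 1.762209
  t = 5.0000: CF_t = 2.350000, DF = 0.726272, PV = 1.706740
  t = 5.5000: CF_t = 2.350000, DF = 0.703411, PV = 1.653017
  t = 6.0000: CF_t = 2.350000, DF = 0.681270, PV = 1.600985
  t = 6.5000: CF_t = 2.350000, DF = 0.659826, PV = 1.550590
  t = 7.0000: CF_t = 102.350000, DF = 0.639056, PV = 65.407418
Price P = sum_t PV_t = 90.004637
First compute Macaulay numerator sum_t t * PV_t:
  t * PV_t at t = 0.5000: 1.138015
  t * PV_t at t = 1.0000: 2.204386
  t * PV_t at t = 1.5000: 3.202499
  t * PV_t at t = 2.0000: 4.135591
  t * PV_t at t = 2.5000: 5.006769
  t * PV_t at t = 3.0000: 5.819005
  t * PV_t at t = 3.5000: 6.575147
  t * PV_t at t = 4.0000: 7.277922
  t * PV_t at t = 4.5000: 7.929939
  t * PV_t at t = 5.0000: 8.533698
  t * PV_t at t = 5.5000: 9.091591
  t * PV_t at t = 6.0000: 9.605907
  t * PV_t at t = 6.5000: 10.078837
  t * PV_t at t = 7.0000: 457.851923
Macaulay duration D = 538.451229 / 90.004637 = 5.982483
Modified duration = D / (1 + y/m) = 5.982483 / (1 + 0.032500) = 5.794173


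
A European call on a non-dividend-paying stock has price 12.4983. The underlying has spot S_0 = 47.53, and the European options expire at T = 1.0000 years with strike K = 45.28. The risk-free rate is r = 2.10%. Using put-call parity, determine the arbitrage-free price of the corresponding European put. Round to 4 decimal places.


Put-call parity: C - P = S_0 * exp(-qT) - K * exp(-rT).
S_0 * exp(-qT) = 47.5300 * 1.00000000 = 47.53000000
K * exp(-rT) = 45.2800 * 0.97921896 = 44.33903472
P = C - S*exp(-qT) + K*exp(-rT)
P = 12.4983 - 47.53000000 + 44.33903472 = 9.3073

Answer: Put price = 9.3073


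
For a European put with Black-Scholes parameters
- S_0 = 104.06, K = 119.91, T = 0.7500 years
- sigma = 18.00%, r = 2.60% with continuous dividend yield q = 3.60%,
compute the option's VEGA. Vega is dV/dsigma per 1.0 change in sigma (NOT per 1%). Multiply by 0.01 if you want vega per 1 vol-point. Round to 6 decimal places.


Answer: Vega = 23.766959

Derivation:
d1 = -0.8796496226; d2 = -1.0355341953
phi(d1) = 0.2709474841; exp(-qT) = 0.9733612415; exp(-rT) = 0.9806888952
Vega = S * exp(-qT) * phi(d1) * sqrt(T) = 104.0600 * 0.9733612415 * 0.2709474841 * 0.8660254038 = 23.766959


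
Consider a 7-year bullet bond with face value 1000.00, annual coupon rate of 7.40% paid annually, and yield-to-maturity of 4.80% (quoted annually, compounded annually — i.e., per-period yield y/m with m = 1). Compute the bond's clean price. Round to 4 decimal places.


Answer: Price = 1151.5423

Derivation:
Coupon per period c = face * coupon_rate / m = 74.000000
Periods per year m = 1; per-period yield y/m = 0.048000
Number of cashflows N = 7
Cashflows (t years, CF_t, discount factor 1/(1+y/m)^(m*t), PV):
  t = 1.0000: CF_t = 74.000000, DF = 0.954198, PV = 70.610687
  t = 2.0000: CF_t = 74.000000, DF = 0.910495, PV = 67.376610
  t = 3.0000: CF_t = 74.000000, DF = 0.868793, PV = 64.290658
  t = 4.0000: CF_t = 74.000000, DF = 0.829001, PV = 61.346048
  t = 5.0000: CF_t = 74.000000, DF = 0.791031, PV = 58.536305
  t = 6.0000: CF_t = 74.000000, DF = 0.754801, PV = 55.855253
  t = 7.0000: CF_t = 1074.000000, DF = 0.720230, PV = 773.526689
Price P = sum_t PV_t = 1151.542250


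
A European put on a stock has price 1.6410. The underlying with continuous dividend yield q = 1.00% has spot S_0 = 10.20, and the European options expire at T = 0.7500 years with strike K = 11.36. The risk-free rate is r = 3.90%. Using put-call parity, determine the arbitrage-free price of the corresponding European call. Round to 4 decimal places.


Answer: Call price = 0.7323

Derivation:
Put-call parity: C - P = S_0 * exp(-qT) - K * exp(-rT).
S_0 * exp(-qT) = 10.2000 * 0.99252805 = 10.12378616
K * exp(-rT) = 11.3600 * 0.97117364 = 11.03253256
C = P + S*exp(-qT) - K*exp(-rT)
C = 1.6410 + 10.12378616 - 11.03253256 = 0.7323


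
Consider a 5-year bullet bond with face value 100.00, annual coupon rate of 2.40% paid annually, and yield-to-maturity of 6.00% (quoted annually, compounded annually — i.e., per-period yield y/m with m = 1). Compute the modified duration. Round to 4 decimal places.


Answer: Modified duration = 4.4791

Derivation:
Coupon per period c = face * coupon_rate / m = 2.400000
Periods per year m = 1; per-period yield y/m = 0.060000
Number of cashflows N = 5
Cashflows (t years, CF_t, discount factor 1/(1+y/m)^(m*t), PV):
  t = 1.0000: CF_t = 2.400000, DF = 0.943396, PV = 2.264151
  t = 2.0000: CF_t = 2.400000, DF = 0.889996, PV = 2.135991
  t = 3.0000: CF_t = 2.400000, DF = 0.839619, PV = 2.015086
  t = 4.0000: CF_t = 2.400000, DF = 0.792094, PV = 1.901025
  t = 5.0000: CF_t = 102.400000, DF = 0.747258, PV = 76.519237
Price P = sum_t PV_t = 84.835490
First compute Macaulay numerator sum_t t * PV_t:
  t * PV_t at t = 1.0000: 2.264151
  t * PV_t at t = 2.0000: 4.271983
  t * PV_t at t = 3.0000: 6.045259
  t * PV_t at t = 4.0000: 7.604099
  t * PV_t at t = 5.0000: 382.596185
Macaulay duration D = 402.781676 / 84.835490 = 4.747797
Modified duration = D / (1 + y/m) = 4.747797 / (1 + 0.060000) = 4.479054


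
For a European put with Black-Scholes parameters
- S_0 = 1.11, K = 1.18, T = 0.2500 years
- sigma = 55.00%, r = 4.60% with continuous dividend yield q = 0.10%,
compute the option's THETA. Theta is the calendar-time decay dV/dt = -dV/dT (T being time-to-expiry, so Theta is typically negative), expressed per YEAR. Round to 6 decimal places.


d1 = -0.0439706296; d2 = -0.3189706296
phi(d1) = 0.3985568060; exp(-qT) = 0.9997500312; exp(-rT) = 0.9885658722
Theta = -S*exp(-qT)*phi(d1)*sigma/(2*sqrt(T)) + r*K*exp(-rT)*N(-d2) - q*S*exp(-qT)*N(-d1)
N(-d1) = 0.5175360923; N(-d2) = 0.6251256077; sqrt(T) = 0.5000000000
Term 1 = -1.1100 * 0.9997500312 * 0.3985568060 * 0.5500 / (2 * 0.5000000000) = -0.2432581079
Term 2 = 0.0460 * 1.1800 * 0.9885658722 * 0.6251256077 = 0.0335438372
Term 3 = -0.0010 * 1.1100 * 0.9997500312 * 0.5175360923 = -0.0005743215
Theta = -0.2432581079 + (0.0335438372) + (-0.0005743215) = -0.210289

Answer: Theta = -0.210289


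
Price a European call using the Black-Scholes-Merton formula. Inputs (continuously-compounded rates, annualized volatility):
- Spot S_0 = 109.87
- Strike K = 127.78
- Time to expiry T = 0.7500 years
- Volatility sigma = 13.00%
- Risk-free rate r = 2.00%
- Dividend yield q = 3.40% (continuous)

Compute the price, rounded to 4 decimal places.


Answer: Price = 0.4435

Derivation:
d1 = (ln(S/K) + (r - q + 0.5*sigma^2) * T) / (sigma * sqrt(T)) = -1.37830995
d2 = d1 - sigma * sqrt(T) = -1.49089326
exp(-rT) = 0.98511194; exp(-qT) = 0.97482238
C = S_0 * exp(-qT) * N(d1) - K * exp(-rT) * N(d2)
N(d1) = 0.08405381; N(d2) = 0.06799476
C = 109.8700 * 0.97482238 * 0.08405381 - 127.7800 * 0.98511194 * 0.06799476 = 0.4435


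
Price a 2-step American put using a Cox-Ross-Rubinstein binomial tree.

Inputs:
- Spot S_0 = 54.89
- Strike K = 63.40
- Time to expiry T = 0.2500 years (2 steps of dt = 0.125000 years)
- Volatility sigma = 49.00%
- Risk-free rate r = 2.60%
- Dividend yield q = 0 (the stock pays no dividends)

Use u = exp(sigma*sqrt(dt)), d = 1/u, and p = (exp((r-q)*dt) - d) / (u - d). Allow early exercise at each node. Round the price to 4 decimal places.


Answer: Price = V(0,0) = 11.2784

Derivation:
dt = T/N = 0.125000
u = exp(sigma*sqrt(dt)) = 1.189153; d = 1/u = 0.840935
p = (exp((r-q)*dt) - d) / (u - d) = 0.466146
Discount per step: exp(-r*dt) = 0.996755
Stock lattice S(k, i) with i counting down-moves:
  k=0: S(0,0) = 54.8900
  k=1: S(1,0) = 65.2726; S(1,1) = 46.1589
  k=2: S(2,0) = 77.6191; S(2,1) = 54.8900; S(2,2) = 38.8166
Terminal payoffs V(N, i) = max(K - S_T, 0):
  V(2,0) = 0.000000; V(2,1) = 8.510000; V(2,2) = 24.583366
Backward induction: V(k, i) = exp(-r*dt) * [p * V(k+1, i) + (1-p) * V(k+1, i+1)]; then take max(V_cont, immediate exercise) for American.
  V(1,0) = exp(-r*dt) * [p*0.000000 + (1-p)*8.510000] = 4.528355; exercise = 0.000000; V(1,0) = max -> 4.528355
  V(1,1) = exp(-r*dt) * [p*8.510000 + (1-p)*24.583366] = 17.035374; exercise = 17.241089; V(1,1) = max -> 17.241089
  V(0,0) = exp(-r*dt) * [p*4.528355 + (1-p)*17.241089] = 11.278383; exercise = 8.510000; V(0,0) = max -> 11.278383


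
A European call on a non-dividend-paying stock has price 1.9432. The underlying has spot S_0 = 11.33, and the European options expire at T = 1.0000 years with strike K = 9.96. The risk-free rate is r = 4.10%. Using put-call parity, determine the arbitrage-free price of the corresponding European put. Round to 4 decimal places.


Put-call parity: C - P = S_0 * exp(-qT) - K * exp(-rT).
S_0 * exp(-qT) = 11.3300 * 1.00000000 = 11.33000000
K * exp(-rT) = 9.9600 * 0.95982913 = 9.55989813
P = C - S*exp(-qT) + K*exp(-rT)
P = 1.9432 - 11.33000000 + 9.55989813 = 0.1731

Answer: Put price = 0.1731


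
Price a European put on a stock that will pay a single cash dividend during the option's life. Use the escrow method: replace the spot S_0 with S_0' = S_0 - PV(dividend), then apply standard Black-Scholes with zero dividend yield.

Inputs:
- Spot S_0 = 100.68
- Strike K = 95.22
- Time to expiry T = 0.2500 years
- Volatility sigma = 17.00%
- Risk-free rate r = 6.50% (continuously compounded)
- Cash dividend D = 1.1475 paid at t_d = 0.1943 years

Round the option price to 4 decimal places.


PV(D) = D * exp(-r * t_d) = 1.1475 * 0.98744992 = 1.13309878
S_0' = S_0 - PV(D) = 100.6800 - 1.13309878 = 99.54690122
d1 = (ln(S_0'/K) + (r + sigma^2/2)*T) / (sigma*sqrt(T)) = 0.75648704
d2 = d1 - sigma*sqrt(T) = 0.67148704
exp(-rT) = 0.98388132
N(-d1) = 0.22467862; N(-d2) = 0.25095516
P = K * exp(-rT) * N(-d2) - S_0' * N(-d1) = 95.2200 * 0.98388132 * 0.25095516 - 99.54690122 * 0.22467862 = 1.1447

Answer: Price = 1.1447


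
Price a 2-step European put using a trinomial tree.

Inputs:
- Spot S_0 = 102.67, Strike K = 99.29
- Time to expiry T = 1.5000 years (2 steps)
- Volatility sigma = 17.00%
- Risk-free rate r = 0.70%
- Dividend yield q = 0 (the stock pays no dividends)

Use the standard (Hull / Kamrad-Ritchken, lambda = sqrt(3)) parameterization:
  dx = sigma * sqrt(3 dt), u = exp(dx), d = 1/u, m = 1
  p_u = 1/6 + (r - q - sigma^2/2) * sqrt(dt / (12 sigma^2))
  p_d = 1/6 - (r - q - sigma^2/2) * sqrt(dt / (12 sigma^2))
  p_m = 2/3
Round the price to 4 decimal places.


dt = T/N = 0.750000; dx = sigma*sqrt(3*dt) = 0.255000
u = exp(dx) = 1.290462; d = 1/u = 0.774916
p_u = 0.155711, p_m = 0.666667, p_d = 0.177623
Discount per step: exp(-r*dt) = 0.994764
Stock lattice S(k, j) with j the centered position index:
  k=0: S(0,+0) = 102.6700
  k=1: S(1,-1) = 79.5607; S(1,+0) = 102.6700; S(1,+1) = 132.4917
  k=2: S(2,-2) = 61.6529; S(2,-1) = 79.5607; S(2,+0) = 102.6700; S(2,+1) = 132.4917; S(2,+2) = 170.9754
Terminal payoffs V(N, j) = max(K - S_T, 0):
  V(2,-2) = 37.637119; V(2,-1) = 19.729323; V(2,+0) = 0.000000; V(2,+1) = 0.000000; V(2,+2) = 0.000000
Backward induction: V(k, j) = exp(-r*dt) * [p_u * V(k+1, j+1) + p_m * V(k+1, j) + p_d * V(k+1, j-1)]
  V(1,-1) = exp(-r*dt) * [p_u*0.000000 + p_m*19.729323 + p_d*37.637119] = 19.734206
  V(1,+0) = exp(-r*dt) * [p_u*0.000000 + p_m*0.000000 + p_d*19.729323] = 3.486023
  V(1,+1) = exp(-r*dt) * [p_u*0.000000 + p_m*0.000000 + p_d*0.000000] = 0.000000
  V(0,+0) = exp(-r*dt) * [p_u*0.000000 + p_m*3.486023 + p_d*19.734206] = 5.798732

Answer: Price = V(0,0) = 5.7987


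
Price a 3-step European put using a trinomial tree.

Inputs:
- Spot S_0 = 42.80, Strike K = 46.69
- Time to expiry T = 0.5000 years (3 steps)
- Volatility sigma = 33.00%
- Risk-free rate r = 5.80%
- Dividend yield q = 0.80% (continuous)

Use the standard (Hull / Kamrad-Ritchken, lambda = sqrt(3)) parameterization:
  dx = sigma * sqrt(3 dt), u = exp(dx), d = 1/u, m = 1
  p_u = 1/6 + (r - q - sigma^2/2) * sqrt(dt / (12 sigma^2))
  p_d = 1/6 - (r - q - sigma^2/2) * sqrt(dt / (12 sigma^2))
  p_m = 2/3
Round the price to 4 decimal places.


dt = T/N = 0.166667; dx = sigma*sqrt(3*dt) = 0.233345
u = exp(dx) = 1.262817; d = 1/u = 0.791880
p_u = 0.165077, p_m = 0.666667, p_d = 0.168256
Discount per step: exp(-r*dt) = 0.990380
Stock lattice S(k, j) with j the centered position index:
  k=0: S(0,+0) = 42.8000
  k=1: S(1,-1) = 33.8925; S(1,+0) = 42.8000; S(1,+1) = 54.0486
  k=2: S(2,-2) = 26.8388; S(2,-1) = 33.8925; S(2,+0) = 42.8000; S(2,+1) = 54.0486; S(2,+2) = 68.2535
  k=3: S(3,-3) = 21.2531; S(3,-2) = 26.8388; S(3,-1) = 33.8925; S(3,+0) = 42.8000; S(3,+1) = 54.0486; S(3,+2) = 68.2535; S(3,+3) = 86.1917
Terminal payoffs V(N, j) = max(K - S_T, 0):
  V(3,-3) = 25.436908; V(3,-2) = 19.851226; V(3,-1) = 12.797530; V(3,+0) = 3.890000; V(3,+1) = 0.000000; V(3,+2) = 0.000000; V(3,+3) = 0.000000
Backward induction: V(k, j) = exp(-r*dt) * [p_u * V(k+1, j+1) + p_m * V(k+1, j) + p_d * V(k+1, j-1)]
  V(2,-2) = exp(-r*dt) * [p_u*12.797530 + p_m*19.851226 + p_d*25.436908] = 19.437834
  V(2,-1) = exp(-r*dt) * [p_u*3.890000 + p_m*12.797530 + p_d*19.851226] = 12.393538
  V(2,+0) = exp(-r*dt) * [p_u*0.000000 + p_m*3.890000 + p_d*12.797530] = 4.700930
  V(2,+1) = exp(-r*dt) * [p_u*0.000000 + p_m*0.000000 + p_d*3.890000] = 0.648219
  V(2,+2) = exp(-r*dt) * [p_u*0.000000 + p_m*0.000000 + p_d*0.000000] = 0.000000
  V(1,-1) = exp(-r*dt) * [p_u*4.700930 + p_m*12.393538 + p_d*19.437834] = 12.190493
  V(1,+0) = exp(-r*dt) * [p_u*0.648219 + p_m*4.700930 + p_d*12.393538] = 5.275006
  V(1,+1) = exp(-r*dt) * [p_u*0.000000 + p_m*0.648219 + p_d*4.700930] = 1.211339
  V(0,+0) = exp(-r*dt) * [p_u*1.211339 + p_m*5.275006 + p_d*12.190493] = 5.712271

Answer: Price = V(0,0) = 5.7123
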